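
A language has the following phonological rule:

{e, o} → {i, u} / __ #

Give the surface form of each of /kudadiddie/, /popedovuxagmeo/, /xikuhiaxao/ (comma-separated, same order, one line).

/kudadiddie/: /e/ is a mid vowel in word-final position, so it raises to [i]. → [kudadiddii].
/popedovuxagmeo/: /o/ is a mid vowel in word-final position, so it raises to [u]. → [popedovuxagmeu].
/xikuhiaxao/: /o/ is a mid vowel in word-final position, so it raises to [u]. → [xikuhiaxau].

kudadiddii, popedovuxagmeu, xikuhiaxau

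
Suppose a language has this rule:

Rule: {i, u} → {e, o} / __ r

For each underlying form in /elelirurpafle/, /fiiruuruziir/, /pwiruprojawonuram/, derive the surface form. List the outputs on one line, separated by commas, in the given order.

elelerorpafle, fieruoruzier, pweruprojawonoram

/elelirurpafle/: /i/ is a high vowel immediately before /r/, so it lowers to [e]. /u/ is a high vowel immediately before /r/, so it lowers to [o]. → [elelerorpafle].
/fiiruuruziir/: /i/ is a high vowel immediately before /r/, so it lowers to [e]. /u/ is a high vowel immediately before /r/, so it lowers to [o]. /i/ is a high vowel immediately before /r/, so it lowers to [e]. → [fieruoruzier].
/pwiruprojawonuram/: /i/ is a high vowel immediately before /r/, so it lowers to [e]. /u/ is a high vowel immediately before /r/, so it lowers to [o]. → [pweruprojawonoram].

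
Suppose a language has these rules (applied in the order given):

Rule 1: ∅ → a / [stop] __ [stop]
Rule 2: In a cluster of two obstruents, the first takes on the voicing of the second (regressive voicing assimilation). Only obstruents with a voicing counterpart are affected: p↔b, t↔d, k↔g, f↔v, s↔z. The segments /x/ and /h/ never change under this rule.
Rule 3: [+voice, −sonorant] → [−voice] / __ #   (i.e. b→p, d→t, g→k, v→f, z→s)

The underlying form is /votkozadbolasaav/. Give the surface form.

votakozadabolasaaf

Rule 1 (stop-cluster a-epenthesis): /t/ and /k/ form a stop–stop cluster, so [a] is inserted between them. /d/ and /b/ form a stop–stop cluster, so [a] is inserted between them. /votkozadbolasaav/ → votakozadabolasaav.
Rule 2 (regressive voicing assimilation): no segment meets the environment; /votakozadabolasaav/ is unchanged.
Rule 3 (final devoicing): /v/ is a voiced obstruent in word-final position, so it devoices to [f]. /votakozadabolasaav/ → votakozadabolasaaf.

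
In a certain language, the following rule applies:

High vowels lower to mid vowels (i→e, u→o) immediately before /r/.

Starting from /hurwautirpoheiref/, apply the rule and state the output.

Scanning /hurwautirpoheiref/: /u/ is a high vowel immediately before /r/, so it lowers to [o]; /u/ at position 6 is not in the conditioning environment; /i/ is a high vowel immediately before /r/, so it lowers to [e]; /i/ is a high vowel immediately before /r/, so it lowers to [e].
Result: [horwauterpoheeref].

horwauterpoheeref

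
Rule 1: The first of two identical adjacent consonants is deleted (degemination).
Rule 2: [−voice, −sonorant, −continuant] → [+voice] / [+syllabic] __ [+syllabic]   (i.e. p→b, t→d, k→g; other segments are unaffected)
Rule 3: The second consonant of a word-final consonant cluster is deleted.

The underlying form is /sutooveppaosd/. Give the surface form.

sudoovebaos

Rule 1 (degemination): /pp/ is a geminate; the first /p/ deletes. /sutooveppaosd/ → sutoovepaosd.
Rule 2 (intervocalic voicing): /t/ is a voiceless stop between vowels /u/ and /o/, so it voices to [d]. /p/ is a voiceless stop between vowels /e/ and /a/, so it voices to [b]. /sutoovepaosd/ → sudoovebaosd.
Rule 3 (final cluster simplification): /d/ is the second consonant of a word-final cluster /sd/, so it deletes. /sudoovebaosd/ → sudoovebaos.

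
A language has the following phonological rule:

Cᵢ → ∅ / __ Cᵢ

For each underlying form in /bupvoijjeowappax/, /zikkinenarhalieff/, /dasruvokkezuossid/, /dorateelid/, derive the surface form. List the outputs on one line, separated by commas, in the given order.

/bupvoijjeowappax/: /jj/ is a geminate; the first /j/ deletes. /pp/ is a geminate; the first /p/ deletes. → [bupvoijeowapax].
/zikkinenarhalieff/: /kk/ is a geminate; the first /k/ deletes. /ff/ is a geminate; the first /f/ deletes. → [zikinenarhalief].
/dasruvokkezuossid/: /kk/ is a geminate; the first /k/ deletes. /ss/ is a geminate; the first /s/ deletes. → [dasruvokezuosid].
/dorateelid/: the rule's environment is not met; surfaces unchanged as [dorateelid].

bupvoijeowapax, zikinenarhalief, dasruvokezuosid, dorateelid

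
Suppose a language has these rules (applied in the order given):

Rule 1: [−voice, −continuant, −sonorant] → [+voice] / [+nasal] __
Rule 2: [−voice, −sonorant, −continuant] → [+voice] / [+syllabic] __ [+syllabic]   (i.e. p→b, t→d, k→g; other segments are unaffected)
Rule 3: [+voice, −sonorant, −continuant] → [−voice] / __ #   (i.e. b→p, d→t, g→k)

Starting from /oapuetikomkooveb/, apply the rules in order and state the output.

Rule 1 (post-nasal voicing): /k/ is a voiceless stop immediately after the nasal /m/, so it voices to [g]. /oapuetikomkooveb/ → oapuetikomgooveb.
Rule 2 (intervocalic voicing): /p/ is a voiceless stop between vowels /a/ and /u/, so it voices to [b]. /t/ is a voiceless stop between vowels /e/ and /i/, so it voices to [d]. /k/ is a voiceless stop between vowels /i/ and /o/, so it voices to [g]. /oapuetikomgooveb/ → oabuedigomgooveb.
Rule 3 (final devoicing): /b/ is a voiced stop in word-final position, so it devoices to [p]. /oabuedigomgooveb/ → oabuedigomgoovep.

oabuedigomgoovep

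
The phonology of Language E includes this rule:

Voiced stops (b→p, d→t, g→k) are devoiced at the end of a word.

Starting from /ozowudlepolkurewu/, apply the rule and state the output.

ozowudlepolkurewu

No segment of /ozowudlepolkurewu/ meets the structural description of the rule, so the form surfaces unchanged.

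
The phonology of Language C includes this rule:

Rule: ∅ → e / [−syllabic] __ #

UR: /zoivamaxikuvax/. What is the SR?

the form ends in the consonant /x/, so [e] is inserted word-finally.
Surface form: [zoivamaxikuvaxe].

zoivamaxikuvaxe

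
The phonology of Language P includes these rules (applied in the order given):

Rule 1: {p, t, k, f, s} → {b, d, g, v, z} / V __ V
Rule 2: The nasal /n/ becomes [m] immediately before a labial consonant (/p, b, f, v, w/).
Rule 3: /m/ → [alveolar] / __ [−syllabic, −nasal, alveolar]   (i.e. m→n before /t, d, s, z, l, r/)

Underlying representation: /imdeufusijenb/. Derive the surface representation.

indeuvuzijemb

Rule 1 (intervocalic voicing): /f/ is a voiceless obstruent between vowels /u/ and /u/, so it voices to [v]. /s/ is a voiceless obstruent between vowels /u/ and /i/, so it voices to [z]. /imdeufusijenb/ → imdeuvuzijenb.
Rule 2 (nasal place assimilation): /n/ precedes the labial consonant /b/, so it assimilates in place to [m]. /imdeuvuzijenb/ → imdeuvuzijemb.
Rule 3 (nasal place assimilation): /m/ precedes the alveolar consonant /d/, so it assimilates in place to [n]. /imdeuvuzijemb/ → indeuvuzijemb.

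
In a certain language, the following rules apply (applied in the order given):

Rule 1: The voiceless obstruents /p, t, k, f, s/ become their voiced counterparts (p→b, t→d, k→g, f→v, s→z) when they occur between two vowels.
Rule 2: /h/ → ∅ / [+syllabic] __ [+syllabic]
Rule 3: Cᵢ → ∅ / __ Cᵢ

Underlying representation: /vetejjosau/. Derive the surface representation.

vedejozau

Rule 1 (intervocalic voicing): /t/ is a voiceless obstruent between vowels /e/ and /e/, so it voices to [d]. /s/ is a voiceless obstruent between vowels /o/ and /a/, so it voices to [z]. /vetejjosau/ → vedejjozau.
Rule 2 (intervocalic h-deletion): no segment meets the environment; /vedejjozau/ is unchanged.
Rule 3 (degemination): /jj/ is a geminate; the first /j/ deletes. /vedejjozau/ → vedejozau.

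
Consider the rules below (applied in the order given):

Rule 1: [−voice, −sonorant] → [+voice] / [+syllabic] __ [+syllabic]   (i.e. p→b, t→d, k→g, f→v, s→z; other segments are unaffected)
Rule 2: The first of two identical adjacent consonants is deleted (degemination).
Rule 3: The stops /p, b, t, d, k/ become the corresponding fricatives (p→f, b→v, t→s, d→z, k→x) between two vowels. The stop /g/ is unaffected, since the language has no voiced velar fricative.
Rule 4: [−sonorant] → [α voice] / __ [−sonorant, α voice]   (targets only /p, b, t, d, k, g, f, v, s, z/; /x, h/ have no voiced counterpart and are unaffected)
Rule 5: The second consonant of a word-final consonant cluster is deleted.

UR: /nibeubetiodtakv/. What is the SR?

Rule 1 (intervocalic voicing): /t/ is a voiceless obstruent between vowels /e/ and /i/, so it voices to [d]. /nibeubetiodtakv/ → nibeubediodtakv.
Rule 2 (degemination): no segment meets the environment; /nibeubediodtakv/ is unchanged.
Rule 3 (intervocalic spirantization): /b/ is a stop between vowels /i/ and /e/, so it spirantizes to the fricative [v]. /b/ is a stop between vowels /u/ and /e/, so it spirantizes to the fricative [v]. /d/ is a stop between vowels /e/ and /i/, so it spirantizes to the fricative [z]. /nibeubediodtakv/ → niveuveziodtakv.
Rule 4 (regressive voicing assimilation): /d/ precedes the voiceless obstruent /t/, so it devoices to [t] by assimilation. /k/ precedes the voiced obstruent /v/, so it voices to [g] by assimilation. /niveuveziodtakv/ → niveuveziottagv.
Rule 5 (final cluster simplification): /v/ is the second consonant of a word-final cluster /gv/, so it deletes. /niveuveziottagv/ → niveuveziottag.

niveuveziottag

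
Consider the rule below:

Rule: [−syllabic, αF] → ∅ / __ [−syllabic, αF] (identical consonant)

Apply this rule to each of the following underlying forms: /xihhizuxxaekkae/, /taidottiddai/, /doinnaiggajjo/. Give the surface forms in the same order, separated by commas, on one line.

xihizuxaekae, taidotidai, doinaigajo

/xihhizuxxaekkae/: /hh/ is a geminate; the first /h/ deletes. /xx/ is a geminate; the first /x/ deletes. /kk/ is a geminate; the first /k/ deletes. → [xihizuxaekae].
/taidottiddai/: /tt/ is a geminate; the first /t/ deletes. /dd/ is a geminate; the first /d/ deletes. → [taidotidai].
/doinnaiggajjo/: /nn/ is a geminate; the first /n/ deletes. /gg/ is a geminate; the first /g/ deletes. /jj/ is a geminate; the first /j/ deletes. → [doinaigajo].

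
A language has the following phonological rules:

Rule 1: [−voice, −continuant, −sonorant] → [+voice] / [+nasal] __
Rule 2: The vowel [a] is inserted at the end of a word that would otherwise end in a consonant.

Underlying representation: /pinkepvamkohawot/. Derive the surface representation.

pingepvamgohawota

Rule 1 (post-nasal voicing): /k/ is a voiceless stop immediately after the nasal /n/, so it voices to [g]. /k/ is a voiceless stop immediately after the nasal /m/, so it voices to [g]. /pinkepvamkohawot/ → pingepvamgohawot.
Rule 2 (final a-epenthesis): the form ends in the consonant /t/, so [a] is inserted word-finally. /pingepvamgohawot/ → pingepvamgohawota.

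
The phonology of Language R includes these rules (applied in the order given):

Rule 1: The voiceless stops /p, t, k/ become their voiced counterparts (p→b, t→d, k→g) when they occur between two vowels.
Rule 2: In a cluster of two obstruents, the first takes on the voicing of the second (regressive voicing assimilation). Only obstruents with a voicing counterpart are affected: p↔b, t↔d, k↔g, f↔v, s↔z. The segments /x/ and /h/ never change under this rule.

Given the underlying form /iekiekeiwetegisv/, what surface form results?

Rule 1 (intervocalic voicing): /k/ is a voiceless stop between vowels /e/ and /i/, so it voices to [g]. /k/ is a voiceless stop between vowels /e/ and /e/, so it voices to [g]. /t/ is a voiceless stop between vowels /e/ and /e/, so it voices to [d]. /iekiekeiwetegisv/ → iegiegeiwedegisv.
Rule 2 (regressive voicing assimilation): /s/ precedes the voiced obstruent /v/, so it voices to [z] by assimilation. /iegiegeiwedegisv/ → iegiegeiwedegizv.

iegiegeiwedegizv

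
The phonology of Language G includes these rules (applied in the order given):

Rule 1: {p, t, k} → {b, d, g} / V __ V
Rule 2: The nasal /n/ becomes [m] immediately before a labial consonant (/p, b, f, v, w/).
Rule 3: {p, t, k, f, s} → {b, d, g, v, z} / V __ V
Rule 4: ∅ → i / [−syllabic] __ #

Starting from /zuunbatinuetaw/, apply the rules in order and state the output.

Rule 1 (intervocalic voicing): /t/ is a voiceless stop between vowels /a/ and /i/, so it voices to [d]. /t/ is a voiceless stop between vowels /e/ and /a/, so it voices to [d]. /zuunbatinuetaw/ → zuunbadinuedaw.
Rule 2 (nasal place assimilation): /n/ precedes the labial consonant /b/, so it assimilates in place to [m]. /zuunbadinuedaw/ → zuumbadinuedaw.
Rule 3 (intervocalic voicing): no segment meets the environment; /zuumbadinuedaw/ is unchanged.
Rule 4 (final i-epenthesis): the form ends in the consonant /w/, so [i] is inserted word-finally. /zuumbadinuedaw/ → zuumbadinuedawi.

zuumbadinuedawi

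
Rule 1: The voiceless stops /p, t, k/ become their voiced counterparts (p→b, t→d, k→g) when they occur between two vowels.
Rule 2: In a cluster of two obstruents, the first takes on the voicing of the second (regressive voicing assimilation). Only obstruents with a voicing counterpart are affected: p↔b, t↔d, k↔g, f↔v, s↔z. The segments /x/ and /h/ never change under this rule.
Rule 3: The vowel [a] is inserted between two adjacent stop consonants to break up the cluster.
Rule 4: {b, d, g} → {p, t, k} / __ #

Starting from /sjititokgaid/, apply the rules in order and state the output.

sjididogagait

Rule 1 (intervocalic voicing): /t/ is a voiceless stop between vowels /i/ and /i/, so it voices to [d]. /t/ is a voiceless stop between vowels /i/ and /o/, so it voices to [d]. /sjititokgaid/ → sjididokgaid.
Rule 2 (regressive voicing assimilation): /k/ precedes the voiced obstruent /g/, so it voices to [g] by assimilation. /sjididokgaid/ → sjididoggaid.
Rule 3 (stop-cluster a-epenthesis): /g/ and /g/ form a stop–stop cluster, so [a] is inserted between them. /sjididoggaid/ → sjididogagaid.
Rule 4 (final devoicing): /d/ is a voiced stop in word-final position, so it devoices to [t]. /sjididogagaid/ → sjididogagait.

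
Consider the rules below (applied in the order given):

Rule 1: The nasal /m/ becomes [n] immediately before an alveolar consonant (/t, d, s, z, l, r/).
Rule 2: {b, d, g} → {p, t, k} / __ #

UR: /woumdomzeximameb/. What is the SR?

Rule 1 (nasal place assimilation): /m/ precedes the alveolar consonant /d/, so it assimilates in place to [n]. /m/ precedes the alveolar consonant /z/, so it assimilates in place to [n]. /woumdomzeximameb/ → woundonzeximameb.
Rule 2 (final devoicing): /b/ is a voiced stop in word-final position, so it devoices to [p]. /woundonzeximameb/ → woundonzeximamep.

woundonzeximamep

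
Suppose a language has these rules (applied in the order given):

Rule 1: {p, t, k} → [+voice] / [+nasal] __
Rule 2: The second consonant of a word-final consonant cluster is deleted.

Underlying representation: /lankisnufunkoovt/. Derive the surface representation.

langisnufungoov

Rule 1 (post-nasal voicing): /k/ is a voiceless stop immediately after the nasal /n/, so it voices to [g]. /k/ is a voiceless stop immediately after the nasal /n/, so it voices to [g]. /lankisnufunkoovt/ → langisnufungoovt.
Rule 2 (final cluster simplification): /t/ is the second consonant of a word-final cluster /vt/, so it deletes. /langisnufungoovt/ → langisnufungoov.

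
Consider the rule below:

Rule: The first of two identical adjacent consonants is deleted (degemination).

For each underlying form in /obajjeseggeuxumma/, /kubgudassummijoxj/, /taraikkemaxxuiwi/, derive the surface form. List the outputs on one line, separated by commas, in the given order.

/obajjeseggeuxumma/: /jj/ is a geminate; the first /j/ deletes. /gg/ is a geminate; the first /g/ deletes. /mm/ is a geminate; the first /m/ deletes. → [obajesegeuxuma].
/kubgudassummijoxj/: /ss/ is a geminate; the first /s/ deletes. /mm/ is a geminate; the first /m/ deletes. → [kubgudasumijoxj].
/taraikkemaxxuiwi/: /kk/ is a geminate; the first /k/ deletes. /xx/ is a geminate; the first /x/ deletes. → [taraikemaxuiwi].

obajesegeuxuma, kubgudasumijoxj, taraikemaxuiwi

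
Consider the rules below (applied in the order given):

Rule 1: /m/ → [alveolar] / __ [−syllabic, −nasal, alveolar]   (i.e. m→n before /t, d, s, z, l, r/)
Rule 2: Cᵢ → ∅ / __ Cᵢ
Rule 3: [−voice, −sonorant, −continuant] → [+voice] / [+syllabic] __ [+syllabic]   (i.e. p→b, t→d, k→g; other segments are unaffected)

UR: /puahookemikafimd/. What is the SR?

Rule 1 (nasal place assimilation): /m/ precedes the alveolar consonant /d/, so it assimilates in place to [n]. /puahookemikafimd/ → puahookemikafind.
Rule 2 (degemination): no segment meets the environment; /puahookemikafind/ is unchanged.
Rule 3 (intervocalic voicing): /k/ is a voiceless stop between vowels /o/ and /e/, so it voices to [g]. /k/ is a voiceless stop between vowels /i/ and /a/, so it voices to [g]. /puahookemikafind/ → puahoogemigafind.

puahoogemigafind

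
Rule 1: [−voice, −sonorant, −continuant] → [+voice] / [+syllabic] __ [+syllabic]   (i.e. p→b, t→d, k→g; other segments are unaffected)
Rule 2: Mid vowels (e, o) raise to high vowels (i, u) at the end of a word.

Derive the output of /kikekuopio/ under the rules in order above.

kigeguobiu

Rule 1 (intervocalic voicing): /k/ is a voiceless stop between vowels /i/ and /e/, so it voices to [g]. /k/ is a voiceless stop between vowels /e/ and /u/, so it voices to [g]. /p/ is a voiceless stop between vowels /o/ and /i/, so it voices to [b]. /kikekuopio/ → kigeguobio.
Rule 2 (final vowel raising): /o/ is a mid vowel in word-final position, so it raises to [u]. /kigeguobio/ → kigeguobiu.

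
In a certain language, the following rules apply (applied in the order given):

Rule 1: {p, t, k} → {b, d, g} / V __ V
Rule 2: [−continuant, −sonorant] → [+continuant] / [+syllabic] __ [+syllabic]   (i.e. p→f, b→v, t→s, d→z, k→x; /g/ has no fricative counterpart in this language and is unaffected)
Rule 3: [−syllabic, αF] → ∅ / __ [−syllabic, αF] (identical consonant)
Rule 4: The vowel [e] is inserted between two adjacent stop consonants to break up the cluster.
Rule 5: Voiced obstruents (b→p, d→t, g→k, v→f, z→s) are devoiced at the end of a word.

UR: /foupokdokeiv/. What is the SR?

fouvokedogeif

Rule 1 (intervocalic voicing): /p/ is a voiceless stop between vowels /u/ and /o/, so it voices to [b]. /k/ is a voiceless stop between vowels /o/ and /e/, so it voices to [g]. /foupokdokeiv/ → foubokdogeiv.
Rule 2 (intervocalic spirantization): /b/ is a stop between vowels /u/ and /o/, so it spirantizes to the fricative [v]. /foubokdogeiv/ → fouvokdogeiv.
Rule 3 (degemination): no segment meets the environment; /fouvokdogeiv/ is unchanged.
Rule 4 (stop-cluster e-epenthesis): /k/ and /d/ form a stop–stop cluster, so [e] is inserted between them. /fouvokdogeiv/ → fouvokedogeiv.
Rule 5 (final devoicing): /v/ is a voiced obstruent in word-final position, so it devoices to [f]. /fouvokedogeiv/ → fouvokedogeif.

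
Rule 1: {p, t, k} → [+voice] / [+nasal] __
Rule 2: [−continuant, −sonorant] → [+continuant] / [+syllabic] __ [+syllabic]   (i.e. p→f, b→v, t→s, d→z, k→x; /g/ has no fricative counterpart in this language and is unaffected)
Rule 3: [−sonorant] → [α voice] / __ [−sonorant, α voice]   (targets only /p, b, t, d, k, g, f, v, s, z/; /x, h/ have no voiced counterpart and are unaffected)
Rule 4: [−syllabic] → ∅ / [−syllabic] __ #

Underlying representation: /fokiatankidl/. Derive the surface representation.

Rule 1 (post-nasal voicing): /k/ is a voiceless stop immediately after the nasal /n/, so it voices to [g]. /fokiatankidl/ → fokiatangidl.
Rule 2 (intervocalic spirantization): /k/ is a stop between vowels /o/ and /i/, so it spirantizes to the fricative [x]. /t/ is a stop between vowels /a/ and /a/, so it spirantizes to the fricative [s]. /fokiatangidl/ → foxiasangidl.
Rule 3 (regressive voicing assimilation): no segment meets the environment; /foxiasangidl/ is unchanged.
Rule 4 (final cluster simplification): /l/ is the second consonant of a word-final cluster /dl/, so it deletes. /foxiasangidl/ → foxiasangid.

foxiasangid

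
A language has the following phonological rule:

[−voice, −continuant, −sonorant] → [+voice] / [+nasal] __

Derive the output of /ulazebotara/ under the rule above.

ulazebotara

No segment of /ulazebotara/ meets the structural description of the rule, so the form surfaces unchanged.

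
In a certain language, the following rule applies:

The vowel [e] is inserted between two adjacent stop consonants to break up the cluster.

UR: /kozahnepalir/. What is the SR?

kozahnepalir

No segment of /kozahnepalir/ meets the structural description of the rule, so the form surfaces unchanged.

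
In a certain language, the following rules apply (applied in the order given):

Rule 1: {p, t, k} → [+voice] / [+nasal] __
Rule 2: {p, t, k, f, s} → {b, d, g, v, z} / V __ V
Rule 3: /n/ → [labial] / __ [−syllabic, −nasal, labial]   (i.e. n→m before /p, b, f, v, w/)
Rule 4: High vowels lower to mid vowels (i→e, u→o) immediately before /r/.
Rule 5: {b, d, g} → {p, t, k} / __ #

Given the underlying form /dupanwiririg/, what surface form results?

dubamwererik

Rule 1 (post-nasal voicing): no segment meets the environment; /dupanwiririg/ is unchanged.
Rule 2 (intervocalic voicing): /p/ is a voiceless obstruent between vowels /u/ and /a/, so it voices to [b]. /dupanwiririg/ → dubanwiririg.
Rule 3 (nasal place assimilation): /n/ precedes the labial consonant /w/, so it assimilates in place to [m]. /dubanwiririg/ → dubamwiririg.
Rule 4 (pre-rhotic lowering): /i/ is a high vowel immediately before /r/, so it lowers to [e]. /i/ is a high vowel immediately before /r/, so it lowers to [e]. /dubamwiririg/ → dubamwererig.
Rule 5 (final devoicing): /g/ is a voiced stop in word-final position, so it devoices to [k]. /dubamwererig/ → dubamwererik.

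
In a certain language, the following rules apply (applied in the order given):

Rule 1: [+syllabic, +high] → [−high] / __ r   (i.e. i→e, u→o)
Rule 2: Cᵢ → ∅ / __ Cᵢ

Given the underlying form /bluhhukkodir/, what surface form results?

Rule 1 (pre-rhotic lowering): /i/ is a high vowel immediately before /r/, so it lowers to [e]. /bluhhukkodir/ → bluhhukkoder.
Rule 2 (degemination): /hh/ is a geminate; the first /h/ deletes. /kk/ is a geminate; the first /k/ deletes. /bluhhukkoder/ → bluhukoder.

bluhukoder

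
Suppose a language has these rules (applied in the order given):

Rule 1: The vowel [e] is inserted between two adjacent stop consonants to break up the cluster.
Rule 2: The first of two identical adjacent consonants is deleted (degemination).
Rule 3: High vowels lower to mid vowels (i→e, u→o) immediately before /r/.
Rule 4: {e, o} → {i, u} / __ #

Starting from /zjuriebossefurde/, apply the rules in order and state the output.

Rule 1 (stop-cluster e-epenthesis): no segment meets the environment; /zjuriebossefurde/ is unchanged.
Rule 2 (degemination): /ss/ is a geminate; the first /s/ deletes. /zjuriebossefurde/ → zjuriebosefurde.
Rule 3 (pre-rhotic lowering): /u/ is a high vowel immediately before /r/, so it lowers to [o]. /u/ is a high vowel immediately before /r/, so it lowers to [o]. /zjuriebosefurde/ → zjorieboseforde.
Rule 4 (final vowel raising): /e/ is a mid vowel in word-final position, so it raises to [i]. /zjorieboseforde/ → zjoriebosefordi.

zjoriebosefordi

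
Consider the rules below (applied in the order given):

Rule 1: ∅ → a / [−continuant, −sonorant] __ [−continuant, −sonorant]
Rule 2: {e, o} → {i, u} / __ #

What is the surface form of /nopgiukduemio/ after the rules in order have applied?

Rule 1 (stop-cluster a-epenthesis): /p/ and /g/ form a stop–stop cluster, so [a] is inserted between them. /k/ and /d/ form a stop–stop cluster, so [a] is inserted between them. /nopgiukduemio/ → nopagiukaduemio.
Rule 2 (final vowel raising): /o/ is a mid vowel in word-final position, so it raises to [u]. /nopagiukaduemio/ → nopagiukaduemiu.

nopagiukaduemiu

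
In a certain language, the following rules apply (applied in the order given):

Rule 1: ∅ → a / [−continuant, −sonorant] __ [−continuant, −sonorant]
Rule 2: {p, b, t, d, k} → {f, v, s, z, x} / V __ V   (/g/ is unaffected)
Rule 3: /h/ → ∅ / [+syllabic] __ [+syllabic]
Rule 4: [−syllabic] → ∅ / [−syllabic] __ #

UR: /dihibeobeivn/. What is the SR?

Rule 1 (stop-cluster a-epenthesis): no segment meets the environment; /dihibeobeivn/ is unchanged.
Rule 2 (intervocalic spirantization): /b/ is a stop between vowels /i/ and /e/, so it spirantizes to the fricative [v]. /b/ is a stop between vowels /o/ and /e/, so it spirantizes to the fricative [v]. /dihibeobeivn/ → dihiveoveivn.
Rule 3 (intervocalic h-deletion): /h/ occurs between vowels /i/ and /i/, so it deletes. /dihiveoveivn/ → diiveoveivn.
Rule 4 (final cluster simplification): /n/ is the second consonant of a word-final cluster /vn/, so it deletes. /diiveoveivn/ → diiveoveiv.

diiveoveiv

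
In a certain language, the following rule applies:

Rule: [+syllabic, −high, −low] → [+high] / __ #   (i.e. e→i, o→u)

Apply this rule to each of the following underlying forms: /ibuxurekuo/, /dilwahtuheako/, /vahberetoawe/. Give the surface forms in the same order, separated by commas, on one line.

ibuxurekuu, dilwahtuheaku, vahberetoawi

/ibuxurekuo/: /o/ is a mid vowel in word-final position, so it raises to [u]. → [ibuxurekuu].
/dilwahtuheako/: /o/ is a mid vowel in word-final position, so it raises to [u]. → [dilwahtuheaku].
/vahberetoawe/: /e/ is a mid vowel in word-final position, so it raises to [i]. → [vahberetoawi].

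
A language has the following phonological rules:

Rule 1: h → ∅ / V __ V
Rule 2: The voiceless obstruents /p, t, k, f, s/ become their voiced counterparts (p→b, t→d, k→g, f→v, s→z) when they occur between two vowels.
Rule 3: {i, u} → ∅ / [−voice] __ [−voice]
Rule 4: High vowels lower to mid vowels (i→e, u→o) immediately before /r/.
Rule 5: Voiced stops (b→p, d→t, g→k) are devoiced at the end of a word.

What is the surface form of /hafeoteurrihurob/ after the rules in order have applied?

haveodeorriorop

Rule 1 (intervocalic h-deletion): /h/ occurs between vowels /i/ and /u/, so it deletes. /hafeoteurrihurob/ → hafeoteurriurob.
Rule 2 (intervocalic voicing): /f/ is a voiceless obstruent between vowels /a/ and /e/, so it voices to [v]. /t/ is a voiceless obstruent between vowels /o/ and /e/, so it voices to [d]. /hafeoteurriurob/ → haveodeurriurob.
Rule 3 (high vowel syncope): no segment meets the environment; /haveodeurriurob/ is unchanged.
Rule 4 (pre-rhotic lowering): /u/ is a high vowel immediately before /r/, so it lowers to [o]. /u/ is a high vowel immediately before /r/, so it lowers to [o]. /haveodeurriurob/ → haveodeorriorob.
Rule 5 (final devoicing): /b/ is a voiced stop in word-final position, so it devoices to [p]. /haveodeorriorob/ → haveodeorriorop.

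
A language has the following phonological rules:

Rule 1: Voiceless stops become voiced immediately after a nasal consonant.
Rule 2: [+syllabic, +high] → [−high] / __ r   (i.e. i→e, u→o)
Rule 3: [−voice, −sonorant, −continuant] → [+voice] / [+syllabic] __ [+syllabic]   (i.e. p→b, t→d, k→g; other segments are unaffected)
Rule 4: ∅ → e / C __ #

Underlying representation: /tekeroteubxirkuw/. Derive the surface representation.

tegerodeubxerkuwe

Rule 1 (post-nasal voicing): no segment meets the environment; /tekeroteubxirkuw/ is unchanged.
Rule 2 (pre-rhotic lowering): /i/ is a high vowel immediately before /r/, so it lowers to [e]. /tekeroteubxirkuw/ → tekeroteubxerkuw.
Rule 3 (intervocalic voicing): /k/ is a voiceless stop between vowels /e/ and /e/, so it voices to [g]. /t/ is a voiceless stop between vowels /o/ and /e/, so it voices to [d]. /tekeroteubxerkuw/ → tegerodeubxerkuw.
Rule 4 (final e-epenthesis): the form ends in the consonant /w/, so [e] is inserted word-finally. /tegerodeubxerkuw/ → tegerodeubxerkuwe.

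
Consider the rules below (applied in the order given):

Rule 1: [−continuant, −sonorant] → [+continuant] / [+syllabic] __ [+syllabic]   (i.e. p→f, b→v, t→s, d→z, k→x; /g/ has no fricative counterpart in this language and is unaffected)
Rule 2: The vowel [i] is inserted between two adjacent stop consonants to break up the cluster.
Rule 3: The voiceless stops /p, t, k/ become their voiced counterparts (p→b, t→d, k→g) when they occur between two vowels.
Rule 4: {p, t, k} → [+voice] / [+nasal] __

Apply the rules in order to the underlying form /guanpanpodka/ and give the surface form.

Rule 1 (intervocalic spirantization): no segment meets the environment; /guanpanpodka/ is unchanged.
Rule 2 (stop-cluster i-epenthesis): /d/ and /k/ form a stop–stop cluster, so [i] is inserted between them. /guanpanpodka/ → guanpanpodika.
Rule 3 (intervocalic voicing): /k/ is a voiceless stop between vowels /i/ and /a/, so it voices to [g]. /guanpanpodika/ → guanpanpodiga.
Rule 4 (post-nasal voicing): /p/ is a voiceless stop immediately after the nasal /n/, so it voices to [b]. /p/ is a voiceless stop immediately after the nasal /n/, so it voices to [b]. /guanpanpodiga/ → guanbanbodiga.

guanbanbodiga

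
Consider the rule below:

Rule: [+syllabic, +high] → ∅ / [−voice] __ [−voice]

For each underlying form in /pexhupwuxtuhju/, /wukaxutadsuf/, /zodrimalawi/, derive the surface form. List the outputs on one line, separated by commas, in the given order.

pexhpwuxthju, wukaxtadsf, zodrimalawi

/pexhupwuxtuhju/: /u/ is a high vowel flanked by voiceless consonants /h/ and /p/, so it deletes. /u/ is a high vowel flanked by voiceless consonants /t/ and /h/, so it deletes. → [pexhpwuxthju].
/wukaxutadsuf/: /u/ is a high vowel flanked by voiceless consonants /x/ and /t/, so it deletes. /u/ is a high vowel flanked by voiceless consonants /s/ and /f/, so it deletes. → [wukaxtadsf].
/zodrimalawi/: the rule's environment is not met; surfaces unchanged as [zodrimalawi].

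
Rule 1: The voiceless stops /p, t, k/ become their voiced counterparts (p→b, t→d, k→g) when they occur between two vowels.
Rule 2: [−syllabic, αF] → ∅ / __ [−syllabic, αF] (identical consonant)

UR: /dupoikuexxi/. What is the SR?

Rule 1 (intervocalic voicing): /p/ is a voiceless stop between vowels /u/ and /o/, so it voices to [b]. /k/ is a voiceless stop between vowels /i/ and /u/, so it voices to [g]. /dupoikuexxi/ → duboiguexxi.
Rule 2 (degemination): /xx/ is a geminate; the first /x/ deletes. /duboiguexxi/ → duboiguexi.

duboiguexi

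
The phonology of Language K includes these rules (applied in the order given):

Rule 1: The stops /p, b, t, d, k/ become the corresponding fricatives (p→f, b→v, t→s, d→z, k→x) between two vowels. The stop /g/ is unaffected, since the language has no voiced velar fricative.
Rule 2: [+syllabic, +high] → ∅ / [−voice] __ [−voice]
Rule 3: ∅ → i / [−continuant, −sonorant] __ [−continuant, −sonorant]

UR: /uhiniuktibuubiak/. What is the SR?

uhiniukitivuuviak

Rule 1 (intervocalic spirantization): /b/ is a stop between vowels /i/ and /u/, so it spirantizes to the fricative [v]. /b/ is a stop between vowels /u/ and /i/, so it spirantizes to the fricative [v]. /uhiniuktibuubiak/ → uhiniuktivuuviak.
Rule 2 (high vowel syncope): no segment meets the environment; /uhiniuktivuuviak/ is unchanged.
Rule 3 (stop-cluster i-epenthesis): /k/ and /t/ form a stop–stop cluster, so [i] is inserted between them. /uhiniuktivuuviak/ → uhiniukitivuuviak.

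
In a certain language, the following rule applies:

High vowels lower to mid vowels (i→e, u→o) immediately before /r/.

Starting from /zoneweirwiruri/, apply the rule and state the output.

/i/ is a high vowel immediately before /r/, so it lowers to [e].
/i/ is a high vowel immediately before /r/, so it lowers to [e].
/u/ is a high vowel immediately before /r/, so it lowers to [o].
The other instance of /i/ does not occur in the required environment and remains unchanged.
Surface form: [zoneweerwerori].

zoneweerwerori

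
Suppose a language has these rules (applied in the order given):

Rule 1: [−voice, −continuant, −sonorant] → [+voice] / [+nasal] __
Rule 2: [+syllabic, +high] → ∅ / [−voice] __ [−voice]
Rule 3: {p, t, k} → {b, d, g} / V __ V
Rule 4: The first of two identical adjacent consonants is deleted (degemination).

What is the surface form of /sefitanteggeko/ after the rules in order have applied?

seftandegego

Rule 1 (post-nasal voicing): /t/ is a voiceless stop immediately after the nasal /n/, so it voices to [d]. /sefitanteggeko/ → sefitandeggeko.
Rule 2 (high vowel syncope): /i/ is a high vowel flanked by voiceless consonants /f/ and /t/, so it deletes. /sefitandeggeko/ → seftandeggeko.
Rule 3 (intervocalic voicing): /k/ is a voiceless stop between vowels /e/ and /o/, so it voices to [g]. /seftandeggeko/ → seftandeggego.
Rule 4 (degemination): /gg/ is a geminate; the first /g/ deletes. /seftandeggego/ → seftandegego.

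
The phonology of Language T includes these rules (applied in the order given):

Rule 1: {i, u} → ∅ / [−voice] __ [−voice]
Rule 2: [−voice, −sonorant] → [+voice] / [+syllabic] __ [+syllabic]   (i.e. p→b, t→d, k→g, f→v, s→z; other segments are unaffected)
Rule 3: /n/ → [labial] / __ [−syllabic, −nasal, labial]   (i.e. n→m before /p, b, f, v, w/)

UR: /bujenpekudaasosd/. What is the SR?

bujempegudaazosd

Rule 1 (high vowel syncope): no segment meets the environment; /bujenpekudaasosd/ is unchanged.
Rule 2 (intervocalic voicing): /k/ is a voiceless obstruent between vowels /e/ and /u/, so it voices to [g]. /s/ is a voiceless obstruent between vowels /a/ and /o/, so it voices to [z]. /bujenpekudaasosd/ → bujenpegudaazosd.
Rule 3 (nasal place assimilation): /n/ precedes the labial consonant /p/, so it assimilates in place to [m]. /bujenpegudaazosd/ → bujempegudaazosd.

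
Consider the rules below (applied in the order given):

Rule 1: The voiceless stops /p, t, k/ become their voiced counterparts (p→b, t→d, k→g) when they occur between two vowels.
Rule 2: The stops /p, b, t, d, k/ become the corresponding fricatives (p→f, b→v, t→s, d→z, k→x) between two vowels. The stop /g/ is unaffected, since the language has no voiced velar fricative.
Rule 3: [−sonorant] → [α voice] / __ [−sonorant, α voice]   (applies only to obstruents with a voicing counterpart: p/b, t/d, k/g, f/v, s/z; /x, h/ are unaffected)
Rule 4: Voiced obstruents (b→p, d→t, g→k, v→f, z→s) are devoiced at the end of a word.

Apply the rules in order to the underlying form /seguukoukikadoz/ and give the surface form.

Rule 1 (intervocalic voicing): /k/ is a voiceless stop between vowels /u/ and /o/, so it voices to [g]. /k/ is a voiceless stop between vowels /u/ and /i/, so it voices to [g]. /k/ is a voiceless stop between vowels /i/ and /a/, so it voices to [g]. /seguukoukikadoz/ → seguugougigadoz.
Rule 2 (intervocalic spirantization): /d/ is a stop between vowels /a/ and /o/, so it spirantizes to the fricative [z]. /seguugougigadoz/ → seguugougigazoz.
Rule 3 (regressive voicing assimilation): no segment meets the environment; /seguugougigazoz/ is unchanged.
Rule 4 (final devoicing): /z/ is a voiced obstruent in word-final position, so it devoices to [s]. /seguugougigazoz/ → seguugougigazos.

seguugougigazos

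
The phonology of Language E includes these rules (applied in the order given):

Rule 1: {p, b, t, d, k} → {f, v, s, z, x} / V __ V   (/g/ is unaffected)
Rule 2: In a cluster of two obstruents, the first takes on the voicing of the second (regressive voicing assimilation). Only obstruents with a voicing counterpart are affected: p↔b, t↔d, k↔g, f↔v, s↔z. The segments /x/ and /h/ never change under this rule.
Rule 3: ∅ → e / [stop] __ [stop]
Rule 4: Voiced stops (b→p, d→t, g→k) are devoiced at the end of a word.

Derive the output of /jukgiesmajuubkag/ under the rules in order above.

Rule 1 (intervocalic spirantization): no segment meets the environment; /jukgiesmajuubkag/ is unchanged.
Rule 2 (regressive voicing assimilation): /k/ precedes the voiced obstruent /g/, so it voices to [g] by assimilation. /b/ precedes the voiceless obstruent /k/, so it devoices to [p] by assimilation. /jukgiesmajuubkag/ → juggiesmajuupkag.
Rule 3 (stop-cluster e-epenthesis): /g/ and /g/ form a stop–stop cluster, so [e] is inserted between them. /p/ and /k/ form a stop–stop cluster, so [e] is inserted between them. /juggiesmajuupkag/ → jugegiesmajuupekag.
Rule 4 (final devoicing): /g/ is a voiced stop in word-final position, so it devoices to [k]. /jugegiesmajuupekag/ → jugegiesmajuupekak.

jugegiesmajuupekak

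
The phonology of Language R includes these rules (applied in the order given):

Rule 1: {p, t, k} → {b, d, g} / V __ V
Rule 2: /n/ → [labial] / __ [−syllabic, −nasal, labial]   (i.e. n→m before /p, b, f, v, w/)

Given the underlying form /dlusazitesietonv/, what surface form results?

Rule 1 (intervocalic voicing): /t/ is a voiceless stop between vowels /i/ and /e/, so it voices to [d]. /t/ is a voiceless stop between vowels /e/ and /o/, so it voices to [d]. /dlusazitesietonv/ → dlusazidesiedonv.
Rule 2 (nasal place assimilation): /n/ precedes the labial consonant /v/, so it assimilates in place to [m]. /dlusazidesiedonv/ → dlusazidesiedomv.

dlusazidesiedomv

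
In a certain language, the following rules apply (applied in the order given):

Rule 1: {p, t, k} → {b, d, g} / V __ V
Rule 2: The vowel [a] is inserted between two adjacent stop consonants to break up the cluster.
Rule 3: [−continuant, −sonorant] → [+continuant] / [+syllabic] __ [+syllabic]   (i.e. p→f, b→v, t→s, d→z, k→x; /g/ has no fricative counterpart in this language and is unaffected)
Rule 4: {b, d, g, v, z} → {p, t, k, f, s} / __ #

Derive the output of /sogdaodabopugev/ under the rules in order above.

Rule 1 (intervocalic voicing): /p/ is a voiceless stop between vowels /o/ and /u/, so it voices to [b]. /sogdaodabopugev/ → sogdaodabobugev.
Rule 2 (stop-cluster a-epenthesis): /g/ and /d/ form a stop–stop cluster, so [a] is inserted between them. /sogdaodabobugev/ → sogadaodabobugev.
Rule 3 (intervocalic spirantization): /d/ is a stop between vowels /a/ and /a/, so it spirantizes to the fricative [z]. /d/ is a stop between vowels /o/ and /a/, so it spirantizes to the fricative [z]. /b/ is a stop between vowels /a/ and /o/, so it spirantizes to the fricative [v]. /b/ is a stop between vowels /o/ and /u/, so it spirantizes to the fricative [v]. /sogadaodabobugev/ → sogazaozavovugev.
Rule 4 (final devoicing): /v/ is a voiced obstruent in word-final position, so it devoices to [f]. /sogazaozavovugev/ → sogazaozavovugef.

sogazaozavovugef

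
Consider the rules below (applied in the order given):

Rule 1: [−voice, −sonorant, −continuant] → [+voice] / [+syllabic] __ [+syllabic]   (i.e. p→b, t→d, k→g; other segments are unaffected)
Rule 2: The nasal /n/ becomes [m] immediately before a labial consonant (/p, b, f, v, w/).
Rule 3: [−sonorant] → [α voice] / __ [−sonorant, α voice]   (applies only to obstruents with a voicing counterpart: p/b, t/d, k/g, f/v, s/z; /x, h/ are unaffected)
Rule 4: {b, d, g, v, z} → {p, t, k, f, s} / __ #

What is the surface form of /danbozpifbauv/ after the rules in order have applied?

Rule 1 (intervocalic voicing): no segment meets the environment; /danbozpifbauv/ is unchanged.
Rule 2 (nasal place assimilation): /n/ precedes the labial consonant /b/, so it assimilates in place to [m]. /danbozpifbauv/ → dambozpifbauv.
Rule 3 (regressive voicing assimilation): /z/ precedes the voiceless obstruent /p/, so it devoices to [s] by assimilation. /f/ precedes the voiced obstruent /b/, so it voices to [v] by assimilation. /dambozpifbauv/ → dambospivbauv.
Rule 4 (final devoicing): /v/ is a voiced obstruent in word-final position, so it devoices to [f]. /dambospivbauv/ → dambospivbauf.

dambospivbauf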